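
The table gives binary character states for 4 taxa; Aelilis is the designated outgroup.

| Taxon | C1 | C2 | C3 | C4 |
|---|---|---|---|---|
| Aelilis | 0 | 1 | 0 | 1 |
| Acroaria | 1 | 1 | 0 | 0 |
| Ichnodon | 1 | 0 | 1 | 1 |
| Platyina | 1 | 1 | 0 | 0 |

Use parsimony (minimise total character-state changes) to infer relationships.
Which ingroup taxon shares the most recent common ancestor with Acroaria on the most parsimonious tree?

Character polarity is set by the outgroup: the derived state is whichever differs from the outgroup's state, so for C2, C4 the derived state is '0', and for the remaining characters it is '1'.
All ingroup taxa share the derived state '1' for C1; it defines the ingroup but does not resolve relationships within it.
C2 (derived state '0') is unique to Ichnodon (autapomorphy; uninformative for grouping).
C3 (derived state '1') is unique to Ichnodon (autapomorphy; uninformative for grouping).
C4: derived state '0' in Acroaria and Platyina only — synapomorphy for {Acroaria, Platyina}.
Most parsimonious ingroup topology: ((Acroaria,Platyina),Ichnodon).
Acroaria and Platyina form a cherry on this tree, so they are sister taxa.

Platyina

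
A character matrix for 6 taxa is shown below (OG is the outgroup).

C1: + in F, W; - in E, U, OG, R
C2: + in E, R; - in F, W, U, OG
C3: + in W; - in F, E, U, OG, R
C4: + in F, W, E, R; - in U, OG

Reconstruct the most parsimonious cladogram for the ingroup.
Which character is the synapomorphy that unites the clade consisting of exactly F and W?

C1

The outgroup has state '-' for every character, so '+' is the derived state throughout.
Only F and W show the derived state '+' for C1, supporting them as a clade.
Only E and R show the derived state '+' for C2, supporting them as a clade.
C3 (derived state '+') is unique to W (autapomorphy; uninformative for grouping).
C4 (derived state '+') is shared by E, F, R, and W — a synapomorphy uniting that clade.
Most parsimonious ingroup topology: (((R,E),(W,F)),U).
The clade {F, W} is supported by C1: its derived state '+' occurs in exactly those taxa and in no other taxon (including the outgroup).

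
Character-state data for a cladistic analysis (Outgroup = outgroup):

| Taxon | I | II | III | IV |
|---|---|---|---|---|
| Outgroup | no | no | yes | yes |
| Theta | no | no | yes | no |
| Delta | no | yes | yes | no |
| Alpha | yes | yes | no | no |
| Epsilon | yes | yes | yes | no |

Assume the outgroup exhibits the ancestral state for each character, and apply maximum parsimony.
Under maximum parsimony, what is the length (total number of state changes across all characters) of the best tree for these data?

4

Character polarity is set by the outgroup: the derived state is whichever differs from the outgroup's state, so for III, IV the derived state is 'no', and for the remaining characters it is 'yes'.
Only Alpha and Epsilon show the derived state 'yes' for I, supporting them as a clade.
II: derived state 'yes' in Alpha, Delta, and Epsilon only — synapomorphy for {Alpha, Delta, Epsilon}.
III: derived state 'no' in Alpha only — an autapomorphy, so it tells us nothing about relationships among taxa.
All ingroup taxa share the derived state 'no' for IV; it defines the ingroup but does not resolve relationships within it.
Most parsimonious ingroup topology: (Theta,(Delta,(Alpha,Epsilon))).
Changes per character on this tree: I: 1; II: 1; III: 1; IV: 1.
Total = 4.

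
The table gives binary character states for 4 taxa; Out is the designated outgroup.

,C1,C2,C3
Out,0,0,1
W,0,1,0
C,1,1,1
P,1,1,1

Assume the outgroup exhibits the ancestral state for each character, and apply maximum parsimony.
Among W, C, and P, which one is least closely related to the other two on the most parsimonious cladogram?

W

Character polarity is set by the outgroup: the derived state is whichever differs from the outgroup's state, so for C3 the derived state is '0', and for the remaining characters it is '1'.
C1: derived state '1' in C and P only — synapomorphy for {C, P}.
All ingroup taxa share the derived state '1' for C2; it defines the ingroup but does not resolve relationships within it.
C3 (derived state '0') is unique to W (autapomorphy; uninformative for grouping).
Most parsimonious ingroup topology: (W,(C,P)).
C and P share a more recent common ancestor with each other than either does with W, so W is the least closely related of the three.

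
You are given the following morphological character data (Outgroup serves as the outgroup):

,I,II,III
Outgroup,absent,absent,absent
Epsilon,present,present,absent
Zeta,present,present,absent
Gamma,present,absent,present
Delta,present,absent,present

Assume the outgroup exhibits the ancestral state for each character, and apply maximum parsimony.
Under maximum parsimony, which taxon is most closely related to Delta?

The outgroup has state 'absent' for every character, so 'present' is the derived state throughout.
I (derived state 'present') is shared by all ingroup taxa — unites the whole ingroup.
Only Epsilon and Zeta show the derived state 'present' for II, supporting them as a clade.
Only Delta and Gamma show the derived state 'present' for III, supporting them as a clade.
Most parsimonious ingroup topology: ((Epsilon,Zeta),(Gamma,Delta)).
Delta and Gamma form a cherry on this tree, so they are sister taxa.

Gamma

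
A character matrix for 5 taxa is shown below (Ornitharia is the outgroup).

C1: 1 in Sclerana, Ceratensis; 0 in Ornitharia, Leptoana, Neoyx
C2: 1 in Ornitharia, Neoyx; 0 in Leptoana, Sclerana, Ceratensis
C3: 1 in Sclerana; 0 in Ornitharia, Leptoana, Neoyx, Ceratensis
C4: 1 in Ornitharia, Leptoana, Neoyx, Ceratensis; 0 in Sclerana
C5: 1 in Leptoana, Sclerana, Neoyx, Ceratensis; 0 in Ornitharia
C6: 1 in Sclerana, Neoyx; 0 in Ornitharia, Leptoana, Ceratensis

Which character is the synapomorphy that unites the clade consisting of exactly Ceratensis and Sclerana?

Character polarity is set by the outgroup: the derived state is whichever differs from the outgroup's state, so for C2, C4 the derived state is '0', and for the remaining characters it is '1'.
Only Ceratensis and Sclerana show the derived state '1' for C1, supporting them as a clade.
Only Ceratensis, Leptoana, and Sclerana show the derived state '0' for C2, supporting them as a clade.
C3 (derived state '1') is unique to Sclerana (autapomorphy; uninformative for grouping).
C4: derived state '0' in Sclerana only — an autapomorphy, so it tells us nothing about relationships among taxa.
C5 (derived state '1') is shared by all ingroup taxa — unites the whole ingroup.
C6 groups Neoyx and Sclerana, which is incompatible with the clades supported by the remaining characters; treating it as convergent (homoplasy) costs fewer steps than any alternative tree.
Most parsimonious ingroup topology: ((Leptoana,(Sclerana,Ceratensis)),Neoyx).
The clade {Ceratensis, Sclerana} is supported by C1: its derived state '1' occurs in exactly those taxa and in no other taxon (including the outgroup).

C1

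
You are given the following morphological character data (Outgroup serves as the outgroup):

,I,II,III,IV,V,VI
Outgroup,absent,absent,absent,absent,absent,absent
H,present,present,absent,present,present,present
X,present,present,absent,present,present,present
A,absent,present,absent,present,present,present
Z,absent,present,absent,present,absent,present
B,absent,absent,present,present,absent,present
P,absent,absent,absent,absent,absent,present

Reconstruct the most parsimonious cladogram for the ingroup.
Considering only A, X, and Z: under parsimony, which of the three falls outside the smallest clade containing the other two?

The outgroup has state 'absent' for every character, so 'present' is the derived state throughout.
I: derived state 'present' in H and X only — synapomorphy for {H, X}.
II (derived state 'present') is shared by A, H, X, and Z — a synapomorphy uniting that clade.
III: derived state 'present' in B only — an autapomorphy, so it tells us nothing about relationships among taxa.
Only A, B, H, X, and Z show the derived state 'present' for IV, supporting them as a clade.
V: derived state 'present' in A, H, and X only — synapomorphy for {A, H, X}.
VI (derived state 'present') is shared by all ingroup taxa — unites the whole ingroup.
Most parsimonious ingroup topology: (((((H,X),A),Z),B),P).
A and X share a more recent common ancestor with each other than either does with Z, so Z is the least closely related of the three.

Z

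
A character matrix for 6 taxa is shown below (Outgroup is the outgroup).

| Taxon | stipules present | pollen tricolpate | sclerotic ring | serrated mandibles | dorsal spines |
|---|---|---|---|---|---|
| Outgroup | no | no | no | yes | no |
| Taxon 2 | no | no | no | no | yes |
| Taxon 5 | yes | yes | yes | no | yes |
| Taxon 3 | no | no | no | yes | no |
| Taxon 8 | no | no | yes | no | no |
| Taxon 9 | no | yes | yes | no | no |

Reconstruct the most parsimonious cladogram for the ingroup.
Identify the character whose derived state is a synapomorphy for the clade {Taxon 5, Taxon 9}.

pollen tricolpate

Character polarity is set by the outgroup: the derived state is whichever differs from the outgroup's state, so for serrated mandibles the derived state is 'no', and for the remaining characters it is 'yes'.
stipules present: derived state 'yes' in Taxon 5 only — an autapomorphy, so it tells us nothing about relationships among taxa.
Only Taxon 5 and Taxon 9 show the derived state 'yes' for pollen tricolpate, supporting them as a clade.
Only Taxon 5, Taxon 8, and Taxon 9 show the derived state 'yes' for sclerotic ring, supporting them as a clade.
Only Taxon 2, Taxon 5, Taxon 8, and Taxon 9 show the derived state 'no' for serrated mandibles, supporting them as a clade.
dorsal spines (state 'yes') occurs in Taxon 2 and Taxon 5 but conflicts with the nesting implied by the other characters — most parsimoniously interpreted as homoplasy.
Most parsimonious ingroup topology: ((Taxon 2,((Taxon 5,Taxon 9),Taxon 8)),Taxon 3).
The clade {Taxon 5, Taxon 9} is supported by pollen tricolpate: its derived state 'yes' occurs in exactly those taxa and in no other taxon (including the outgroup).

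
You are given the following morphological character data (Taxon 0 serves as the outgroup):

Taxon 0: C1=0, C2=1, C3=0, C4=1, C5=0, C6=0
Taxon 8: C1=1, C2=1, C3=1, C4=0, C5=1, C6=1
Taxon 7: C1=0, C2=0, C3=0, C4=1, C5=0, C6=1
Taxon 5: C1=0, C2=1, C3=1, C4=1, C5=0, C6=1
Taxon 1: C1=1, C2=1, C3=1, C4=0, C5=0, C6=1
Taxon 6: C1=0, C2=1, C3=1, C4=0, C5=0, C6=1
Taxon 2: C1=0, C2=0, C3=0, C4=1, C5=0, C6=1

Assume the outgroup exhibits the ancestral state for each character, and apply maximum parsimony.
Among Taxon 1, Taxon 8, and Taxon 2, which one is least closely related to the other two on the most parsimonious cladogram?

Taxon 2

Character polarity is set by the outgroup: the derived state is whichever differs from the outgroup's state, so for C2, C4 the derived state is '0', and for the remaining characters it is '1'.
C1 (derived state '1') is shared by Taxon 1 and Taxon 8 — a synapomorphy uniting that clade.
C2: derived state '0' in Taxon 2 and Taxon 7 only — synapomorphy for {Taxon 2, Taxon 7}.
C3: derived state '1' in Taxon 1, Taxon 5, Taxon 6, and Taxon 8 only — synapomorphy for {Taxon 1, Taxon 5, Taxon 6, Taxon 8}.
Only Taxon 1, Taxon 6, and Taxon 8 show the derived state '0' for C4, supporting them as a clade.
C5 (derived state '1') is unique to Taxon 8 (autapomorphy; uninformative for grouping).
All ingroup taxa share the derived state '1' for C6; it defines the ingroup but does not resolve relationships within it.
Most parsimonious ingroup topology: ((((Taxon 8,Taxon 1),Taxon 6),Taxon 5),(Taxon 7,Taxon 2)).
Taxon 1 and Taxon 8 share a more recent common ancestor with each other than either does with Taxon 2, so Taxon 2 is the least closely related of the three.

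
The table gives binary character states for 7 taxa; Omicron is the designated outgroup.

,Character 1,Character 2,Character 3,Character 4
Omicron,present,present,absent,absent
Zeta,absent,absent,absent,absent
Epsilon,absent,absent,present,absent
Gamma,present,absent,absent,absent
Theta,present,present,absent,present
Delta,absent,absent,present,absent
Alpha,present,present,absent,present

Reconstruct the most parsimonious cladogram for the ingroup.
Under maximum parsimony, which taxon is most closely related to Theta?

Character polarity is set by the outgroup: the derived state is whichever differs from the outgroup's state, so for Character 1, Character 2 the derived state is 'absent', and for the remaining characters it is 'present'.
Character 1: derived state 'absent' in Delta, Epsilon, and Zeta only — synapomorphy for {Delta, Epsilon, Zeta}.
Only Delta, Epsilon, Gamma, and Zeta show the derived state 'absent' for Character 2, supporting them as a clade.
Character 3: derived state 'present' in Delta and Epsilon only — synapomorphy for {Delta, Epsilon}.
Character 4 (derived state 'present') is shared by Alpha and Theta — a synapomorphy uniting that clade.
Most parsimonious ingroup topology: (((Zeta,(Epsilon,Delta)),Gamma),(Theta,Alpha)).
Theta and Alpha form a cherry on this tree, so they are sister taxa.

Alpha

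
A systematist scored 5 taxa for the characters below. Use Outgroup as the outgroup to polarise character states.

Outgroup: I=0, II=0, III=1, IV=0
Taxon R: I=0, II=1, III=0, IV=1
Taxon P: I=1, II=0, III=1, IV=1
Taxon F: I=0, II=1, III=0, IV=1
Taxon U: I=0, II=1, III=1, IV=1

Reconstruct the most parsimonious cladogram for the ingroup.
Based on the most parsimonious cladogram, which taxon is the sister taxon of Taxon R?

Character polarity is set by the outgroup: the derived state is whichever differs from the outgroup's state, so for III the derived state is '0', and for the remaining characters it is '1'.
I: derived state '1' in Taxon P only — an autapomorphy, so it tells us nothing about relationships among taxa.
II (derived state '1') is shared by Taxon F, Taxon R, and Taxon U — a synapomorphy uniting that clade.
Only Taxon F and Taxon R show the derived state '0' for III, supporting them as a clade.
IV (derived state '1') is shared by all ingroup taxa — unites the whole ingroup.
Most parsimonious ingroup topology: (((Taxon R,Taxon F),Taxon U),Taxon P).
Taxon R and Taxon F form a cherry on this tree, so they are sister taxa.

Taxon F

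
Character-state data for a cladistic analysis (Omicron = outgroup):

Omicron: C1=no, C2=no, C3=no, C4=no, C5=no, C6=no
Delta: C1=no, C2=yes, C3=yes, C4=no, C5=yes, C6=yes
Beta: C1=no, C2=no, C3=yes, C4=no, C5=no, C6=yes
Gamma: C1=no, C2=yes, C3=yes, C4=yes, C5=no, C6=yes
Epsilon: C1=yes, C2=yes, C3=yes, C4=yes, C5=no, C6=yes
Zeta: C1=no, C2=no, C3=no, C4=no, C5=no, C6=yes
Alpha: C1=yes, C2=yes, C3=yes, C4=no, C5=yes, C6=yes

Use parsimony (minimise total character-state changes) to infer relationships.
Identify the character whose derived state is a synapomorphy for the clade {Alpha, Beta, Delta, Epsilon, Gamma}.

C3

The outgroup has state 'no' for every character, so 'yes' is the derived state throughout.
C1 groups Alpha and Epsilon, which is incompatible with the clades supported by the remaining characters; treating it as convergent (homoplasy) costs fewer steps than any alternative tree.
Only Alpha, Delta, Epsilon, and Gamma show the derived state 'yes' for C2, supporting them as a clade.
C3: derived state 'yes' in Alpha, Beta, Delta, Epsilon, and Gamma only — synapomorphy for {Alpha, Beta, Delta, Epsilon, Gamma}.
C4 (derived state 'yes') is shared by Epsilon and Gamma — a synapomorphy uniting that clade.
Only Alpha and Delta show the derived state 'yes' for C5, supporting them as a clade.
All ingroup taxa share the derived state 'yes' for C6; it defines the ingroup but does not resolve relationships within it.
Most parsimonious ingroup topology: ((((Delta,Alpha),(Gamma,Epsilon)),Beta),Zeta).
The clade {Alpha, Beta, Delta, Epsilon, Gamma} is supported by C3: its derived state 'yes' occurs in exactly those taxa and in no other taxon (including the outgroup).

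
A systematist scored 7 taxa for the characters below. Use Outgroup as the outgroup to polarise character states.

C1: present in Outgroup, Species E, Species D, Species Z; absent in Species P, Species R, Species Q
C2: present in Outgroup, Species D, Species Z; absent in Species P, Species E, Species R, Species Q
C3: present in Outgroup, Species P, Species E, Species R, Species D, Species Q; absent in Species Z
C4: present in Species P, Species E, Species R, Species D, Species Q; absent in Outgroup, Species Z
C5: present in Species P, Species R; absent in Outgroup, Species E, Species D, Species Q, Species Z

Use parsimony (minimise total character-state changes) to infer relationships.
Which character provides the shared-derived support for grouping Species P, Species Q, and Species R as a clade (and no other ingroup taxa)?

Character polarity is set by the outgroup: the derived state is whichever differs from the outgroup's state, so for C1, C2, C3 the derived state is 'absent', and for the remaining characters it is 'present'.
C1: derived state 'absent' in Species P, Species Q, and Species R only — synapomorphy for {Species P, Species Q, Species R}.
C2: derived state 'absent' in Species E, Species P, Species Q, and Species R only — synapomorphy for {Species E, Species P, Species Q, Species R}.
C3: derived state 'absent' in Species Z only — an autapomorphy, so it tells us nothing about relationships among taxa.
C4 (derived state 'present') is shared by Species D, Species E, Species P, Species Q, and Species R — a synapomorphy uniting that clade.
Only Species P and Species R show the derived state 'present' for C5, supporting them as a clade.
Most parsimonious ingroup topology: (((((Species P,Species R),Species Q),Species E),Species D),Species Z).
The clade {Species P, Species Q, Species R} is supported by C1: its derived state 'absent' occurs in exactly those taxa and in no other taxon (including the outgroup).

C1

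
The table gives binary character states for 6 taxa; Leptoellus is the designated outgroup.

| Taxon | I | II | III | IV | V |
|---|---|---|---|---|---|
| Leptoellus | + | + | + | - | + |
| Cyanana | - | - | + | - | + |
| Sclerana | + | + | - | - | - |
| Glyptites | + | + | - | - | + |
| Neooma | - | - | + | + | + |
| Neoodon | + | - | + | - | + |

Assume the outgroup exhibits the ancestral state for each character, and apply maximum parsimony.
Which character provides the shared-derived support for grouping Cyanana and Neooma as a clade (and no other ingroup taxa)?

Character polarity is set by the outgroup: the derived state is whichever differs from the outgroup's state, so for I, II, III, V the derived state is '-', and for the remaining characters it is '+'.
I (derived state '-') is shared by Cyanana and Neooma — a synapomorphy uniting that clade.
II (derived state '-') is shared by Cyanana, Neoodon, and Neooma — a synapomorphy uniting that clade.
III (derived state '-') is shared by Glyptites and Sclerana — a synapomorphy uniting that clade.
IV (derived state '+') is unique to Neooma (autapomorphy; uninformative for grouping).
V: derived state '-' in Sclerana only — an autapomorphy, so it tells us nothing about relationships among taxa.
Most parsimonious ingroup topology: (((Cyanana,Neooma),Neoodon),(Sclerana,Glyptites)).
The clade {Cyanana, Neooma} is supported by I: its derived state '-' occurs in exactly those taxa and in no other taxon (including the outgroup).

I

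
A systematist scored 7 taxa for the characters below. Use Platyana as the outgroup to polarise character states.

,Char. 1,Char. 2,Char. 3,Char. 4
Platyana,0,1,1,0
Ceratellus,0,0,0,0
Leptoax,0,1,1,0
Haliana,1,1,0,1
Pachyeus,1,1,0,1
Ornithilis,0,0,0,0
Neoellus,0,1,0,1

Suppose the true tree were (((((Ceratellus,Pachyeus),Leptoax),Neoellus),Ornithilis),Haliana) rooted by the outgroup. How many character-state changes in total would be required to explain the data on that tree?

Map each character onto (((((Ceratellus,Pachyeus),Leptoax),Neoellus),Ornithilis),Haliana) (rooted by Platyana) and count the minimum state changes it requires (Fitch parsimony):
Char. 1: 2; Char. 2: 2; Char. 3: 2; Char. 4: 3.
Total tree length = 9.

9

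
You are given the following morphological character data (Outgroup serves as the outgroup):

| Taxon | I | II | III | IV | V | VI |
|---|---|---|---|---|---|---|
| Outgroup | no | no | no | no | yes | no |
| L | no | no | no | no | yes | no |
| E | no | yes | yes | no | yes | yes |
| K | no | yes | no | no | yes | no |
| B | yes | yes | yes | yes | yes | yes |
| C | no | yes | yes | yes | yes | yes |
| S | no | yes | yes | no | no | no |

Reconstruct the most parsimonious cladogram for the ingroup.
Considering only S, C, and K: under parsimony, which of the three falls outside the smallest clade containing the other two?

K

Character polarity is set by the outgroup: the derived state is whichever differs from the outgroup's state, so for V the derived state is 'no', and for the remaining characters it is 'yes'.
I: derived state 'yes' in B only — an autapomorphy, so it tells us nothing about relationships among taxa.
II (derived state 'yes') is shared by B, C, E, K, and S — a synapomorphy uniting that clade.
III: derived state 'yes' in B, C, E, and S only — synapomorphy for {B, C, E, S}.
Only B and C show the derived state 'yes' for IV, supporting them as a clade.
V: derived state 'no' in S only — an autapomorphy, so it tells us nothing about relationships among taxa.
Only B, C, and E show the derived state 'yes' for VI, supporting them as a clade.
Most parsimonious ingroup topology: (L,(((E,(B,C)),S),K)).
S and C share a more recent common ancestor with each other than either does with K, so K is the least closely related of the three.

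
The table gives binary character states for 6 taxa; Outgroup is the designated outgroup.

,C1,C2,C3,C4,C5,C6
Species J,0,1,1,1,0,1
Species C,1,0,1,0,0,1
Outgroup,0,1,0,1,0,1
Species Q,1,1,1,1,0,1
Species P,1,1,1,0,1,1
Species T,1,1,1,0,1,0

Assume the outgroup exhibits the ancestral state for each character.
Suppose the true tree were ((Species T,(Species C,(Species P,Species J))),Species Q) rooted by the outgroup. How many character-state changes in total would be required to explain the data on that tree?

Map each character onto ((Species T,(Species C,(Species P,Species J))),Species Q) (rooted by Outgroup) and count the minimum state changes it requires (Fitch parsimony):
C1: 2; C2: 1; C3: 1; C4: 2; C5: 2; C6: 1.
Total tree length = 9.

9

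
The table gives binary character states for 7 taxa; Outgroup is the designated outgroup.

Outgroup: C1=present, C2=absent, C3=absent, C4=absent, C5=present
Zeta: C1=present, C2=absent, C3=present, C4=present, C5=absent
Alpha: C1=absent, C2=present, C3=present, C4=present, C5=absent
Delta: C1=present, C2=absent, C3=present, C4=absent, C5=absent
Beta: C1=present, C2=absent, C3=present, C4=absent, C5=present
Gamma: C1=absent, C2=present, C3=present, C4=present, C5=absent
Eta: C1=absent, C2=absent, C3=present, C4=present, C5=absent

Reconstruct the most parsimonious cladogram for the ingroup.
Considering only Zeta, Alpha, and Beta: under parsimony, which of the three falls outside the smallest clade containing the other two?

Beta

Character polarity is set by the outgroup: the derived state is whichever differs from the outgroup's state, so for C1, C5 the derived state is 'absent', and for the remaining characters it is 'present'.
C1 (derived state 'absent') is shared by Alpha, Eta, and Gamma — a synapomorphy uniting that clade.
C2 (derived state 'present') is shared by Alpha and Gamma — a synapomorphy uniting that clade.
All ingroup taxa share the derived state 'present' for C3; it defines the ingroup but does not resolve relationships within it.
Only Alpha, Eta, Gamma, and Zeta show the derived state 'present' for C4, supporting them as a clade.
Only Alpha, Delta, Eta, Gamma, and Zeta show the derived state 'absent' for C5, supporting them as a clade.
Most parsimonious ingroup topology: (((Zeta,((Alpha,Gamma),Eta)),Delta),Beta).
Alpha and Zeta share a more recent common ancestor with each other than either does with Beta, so Beta is the least closely related of the three.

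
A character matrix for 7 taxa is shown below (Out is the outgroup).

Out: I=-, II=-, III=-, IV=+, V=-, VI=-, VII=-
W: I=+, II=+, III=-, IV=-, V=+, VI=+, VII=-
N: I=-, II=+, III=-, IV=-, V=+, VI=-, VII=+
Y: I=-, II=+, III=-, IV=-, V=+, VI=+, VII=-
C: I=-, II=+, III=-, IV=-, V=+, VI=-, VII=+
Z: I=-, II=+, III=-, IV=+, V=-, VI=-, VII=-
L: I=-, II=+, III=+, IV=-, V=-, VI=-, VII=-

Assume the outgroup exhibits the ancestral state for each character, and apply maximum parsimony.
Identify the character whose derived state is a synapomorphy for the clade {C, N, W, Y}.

V

Character polarity is set by the outgroup: the derived state is whichever differs from the outgroup's state, so for IV the derived state is '-', and for the remaining characters it is '+'.
I (derived state '+') is unique to W (autapomorphy; uninformative for grouping).
II (derived state '+') is shared by all ingroup taxa — unites the whole ingroup.
III: derived state '+' in L only — an autapomorphy, so it tells us nothing about relationships among taxa.
IV (derived state '-') is shared by C, L, N, W, and Y — a synapomorphy uniting that clade.
Only C, N, W, and Y show the derived state '+' for V, supporting them as a clade.
VI: derived state '+' in W and Y only — synapomorphy for {W, Y}.
VII: derived state '+' in C and N only — synapomorphy for {C, N}.
Most parsimonious ingroup topology: ((((W,Y),(N,C)),L),Z).
The clade {C, N, W, Y} is supported by V: its derived state '+' occurs in exactly those taxa and in no other taxon (including the outgroup).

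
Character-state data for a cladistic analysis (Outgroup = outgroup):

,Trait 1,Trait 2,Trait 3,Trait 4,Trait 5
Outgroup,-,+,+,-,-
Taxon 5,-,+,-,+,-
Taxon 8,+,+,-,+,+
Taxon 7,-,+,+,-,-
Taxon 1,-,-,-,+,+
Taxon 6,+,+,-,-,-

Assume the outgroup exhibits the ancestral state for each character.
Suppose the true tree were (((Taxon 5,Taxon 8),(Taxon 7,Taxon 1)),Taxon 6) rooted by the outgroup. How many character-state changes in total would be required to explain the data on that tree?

9

Map each character onto (((Taxon 5,Taxon 8),(Taxon 7,Taxon 1)),Taxon 6) (rooted by Outgroup) and count the minimum state changes it requires (Fitch parsimony):
Trait 1: 2; Trait 2: 1; Trait 3: 2; Trait 4: 2; Trait 5: 2.
Total tree length = 9.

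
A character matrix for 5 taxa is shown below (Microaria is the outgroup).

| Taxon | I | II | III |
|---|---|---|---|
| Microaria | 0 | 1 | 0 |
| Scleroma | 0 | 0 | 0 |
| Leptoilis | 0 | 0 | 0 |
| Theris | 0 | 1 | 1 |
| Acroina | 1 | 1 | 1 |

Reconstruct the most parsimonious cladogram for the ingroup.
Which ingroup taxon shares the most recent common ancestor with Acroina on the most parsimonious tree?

Character polarity is set by the outgroup: the derived state is whichever differs from the outgroup's state, so for II the derived state is '0', and for the remaining characters it is '1'.
I (derived state '1') is unique to Acroina (autapomorphy; uninformative for grouping).
Only Leptoilis and Scleroma show the derived state '0' for II, supporting them as a clade.
III (derived state '1') is shared by Acroina and Theris — a synapomorphy uniting that clade.
Most parsimonious ingroup topology: ((Scleroma,Leptoilis),(Theris,Acroina)).
Acroina and Theris form a cherry on this tree, so they are sister taxa.

Theris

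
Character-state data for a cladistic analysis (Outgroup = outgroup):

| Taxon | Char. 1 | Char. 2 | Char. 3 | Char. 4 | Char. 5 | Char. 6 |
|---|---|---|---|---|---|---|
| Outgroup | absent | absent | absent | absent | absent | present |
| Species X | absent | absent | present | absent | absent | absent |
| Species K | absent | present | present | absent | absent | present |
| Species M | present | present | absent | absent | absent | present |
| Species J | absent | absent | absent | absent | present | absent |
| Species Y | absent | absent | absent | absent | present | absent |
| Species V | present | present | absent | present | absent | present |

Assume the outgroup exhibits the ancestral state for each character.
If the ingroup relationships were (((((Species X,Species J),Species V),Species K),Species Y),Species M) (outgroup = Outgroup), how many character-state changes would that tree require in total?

Map each character onto (((((Species X,Species J),Species V),Species K),Species Y),Species M) (rooted by Outgroup) and count the minimum state changes it requires (Fitch parsimony):
Char. 1: 2; Char. 2: 3; Char. 3: 2; Char. 4: 1; Char. 5: 2; Char. 6: 2.
Total tree length = 12.

12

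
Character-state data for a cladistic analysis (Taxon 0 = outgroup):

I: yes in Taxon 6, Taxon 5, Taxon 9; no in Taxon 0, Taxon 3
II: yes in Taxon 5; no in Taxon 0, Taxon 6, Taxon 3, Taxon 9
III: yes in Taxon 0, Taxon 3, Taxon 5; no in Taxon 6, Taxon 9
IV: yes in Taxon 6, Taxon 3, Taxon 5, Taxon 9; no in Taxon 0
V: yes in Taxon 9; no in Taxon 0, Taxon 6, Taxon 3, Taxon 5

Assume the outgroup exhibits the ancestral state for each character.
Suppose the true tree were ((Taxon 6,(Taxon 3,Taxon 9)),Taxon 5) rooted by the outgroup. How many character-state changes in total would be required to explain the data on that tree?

7

Map each character onto ((Taxon 6,(Taxon 3,Taxon 9)),Taxon 5) (rooted by Taxon 0) and count the minimum state changes it requires (Fitch parsimony):
I: 2; II: 1; III: 2; IV: 1; V: 1.
Total tree length = 7.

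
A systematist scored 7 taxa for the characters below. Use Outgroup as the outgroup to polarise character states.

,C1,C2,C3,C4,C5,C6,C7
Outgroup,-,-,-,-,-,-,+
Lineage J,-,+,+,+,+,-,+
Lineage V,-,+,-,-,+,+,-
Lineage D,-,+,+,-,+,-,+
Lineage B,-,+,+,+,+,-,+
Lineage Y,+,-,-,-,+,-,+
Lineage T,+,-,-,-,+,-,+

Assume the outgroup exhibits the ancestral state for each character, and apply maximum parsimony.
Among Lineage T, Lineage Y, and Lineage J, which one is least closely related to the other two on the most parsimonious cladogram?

Character polarity is set by the outgroup: the derived state is whichever differs from the outgroup's state, so for C7 the derived state is '-', and for the remaining characters it is '+'.
C1 (derived state '+') is shared by Lineage T and Lineage Y — a synapomorphy uniting that clade.
C2: derived state '+' in Lineage B, Lineage D, Lineage J, and Lineage V only — synapomorphy for {Lineage B, Lineage D, Lineage J, Lineage V}.
C3: derived state '+' in Lineage B, Lineage D, and Lineage J only — synapomorphy for {Lineage B, Lineage D, Lineage J}.
C4 (derived state '+') is shared by Lineage B and Lineage J — a synapomorphy uniting that clade.
All ingroup taxa share the derived state '+' for C5; it defines the ingroup but does not resolve relationships within it.
C6 (derived state '+') is unique to Lineage V (autapomorphy; uninformative for grouping).
C7: derived state '-' in Lineage V only — an autapomorphy, so it tells us nothing about relationships among taxa.
Most parsimonious ingroup topology: ((((Lineage J,Lineage B),Lineage D),Lineage V),(Lineage Y,Lineage T)).
Lineage Y and Lineage T share a more recent common ancestor with each other than either does with Lineage J, so Lineage J is the least closely related of the three.

Lineage J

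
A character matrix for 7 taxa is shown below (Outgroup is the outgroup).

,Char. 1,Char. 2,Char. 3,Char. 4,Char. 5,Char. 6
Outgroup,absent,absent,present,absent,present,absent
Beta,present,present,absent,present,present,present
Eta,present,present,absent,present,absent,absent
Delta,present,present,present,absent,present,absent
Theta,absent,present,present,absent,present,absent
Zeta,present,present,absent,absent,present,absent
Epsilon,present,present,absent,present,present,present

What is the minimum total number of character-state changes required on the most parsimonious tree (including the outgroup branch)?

Character polarity is set by the outgroup: the derived state is whichever differs from the outgroup's state, so for Char. 3, Char. 5 the derived state is 'absent', and for the remaining characters it is 'present'.
Only Beta, Delta, Epsilon, Eta, and Zeta show the derived state 'present' for Char. 1, supporting them as a clade.
All ingroup taxa share the derived state 'present' for Char. 2; it defines the ingroup but does not resolve relationships within it.
Char. 3 (derived state 'absent') is shared by Beta, Epsilon, Eta, and Zeta — a synapomorphy uniting that clade.
Char. 4: derived state 'present' in Beta, Epsilon, and Eta only — synapomorphy for {Beta, Epsilon, Eta}.
Char. 5: derived state 'absent' in Eta only — an autapomorphy, so it tells us nothing about relationships among taxa.
Char. 6 (derived state 'present') is shared by Beta and Epsilon — a synapomorphy uniting that clade.
Most parsimonious ingroup topology: (((((Beta,Epsilon),Eta),Zeta),Delta),Theta).
Changes per character on this tree: Char. 1: 1; Char. 2: 1; Char. 3: 1; Char. 4: 1; Char. 5: 1; Char. 6: 1.
Total = 6.

6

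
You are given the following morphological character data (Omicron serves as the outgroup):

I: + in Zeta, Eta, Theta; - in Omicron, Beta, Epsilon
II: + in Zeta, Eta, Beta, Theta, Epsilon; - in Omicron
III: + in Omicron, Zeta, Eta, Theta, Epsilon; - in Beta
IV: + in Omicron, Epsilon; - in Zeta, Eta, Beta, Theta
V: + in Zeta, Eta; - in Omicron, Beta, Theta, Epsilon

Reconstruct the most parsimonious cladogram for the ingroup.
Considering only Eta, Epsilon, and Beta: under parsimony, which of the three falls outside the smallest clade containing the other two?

Epsilon

Character polarity is set by the outgroup: the derived state is whichever differs from the outgroup's state, so for III, IV the derived state is '-', and for the remaining characters it is '+'.
I: derived state '+' in Eta, Theta, and Zeta only — synapomorphy for {Eta, Theta, Zeta}.
II (derived state '+') is shared by all ingroup taxa — unites the whole ingroup.
III: derived state '-' in Beta only — an autapomorphy, so it tells us nothing about relationships among taxa.
IV (derived state '-') is shared by Beta, Eta, Theta, and Zeta — a synapomorphy uniting that clade.
Only Eta and Zeta show the derived state '+' for V, supporting them as a clade.
Most parsimonious ingroup topology: ((((Zeta,Eta),Theta),Beta),Epsilon).
Eta and Beta share a more recent common ancestor with each other than either does with Epsilon, so Epsilon is the least closely related of the three.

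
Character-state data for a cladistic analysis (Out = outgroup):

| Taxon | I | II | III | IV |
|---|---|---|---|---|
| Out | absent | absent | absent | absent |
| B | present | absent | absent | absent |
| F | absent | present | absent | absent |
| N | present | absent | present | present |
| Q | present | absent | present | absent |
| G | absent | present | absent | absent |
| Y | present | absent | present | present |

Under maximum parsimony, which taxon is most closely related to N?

The outgroup has state 'absent' for every character, so 'present' is the derived state throughout.
I (derived state 'present') is shared by B, N, Q, and Y — a synapomorphy uniting that clade.
II: derived state 'present' in F and G only — synapomorphy for {F, G}.
III: derived state 'present' in N, Q, and Y only — synapomorphy for {N, Q, Y}.
IV (derived state 'present') is shared by N and Y — a synapomorphy uniting that clade.
Most parsimonious ingroup topology: ((B,((N,Y),Q)),(F,G)).
N and Y form a cherry on this tree, so they are sister taxa.

Y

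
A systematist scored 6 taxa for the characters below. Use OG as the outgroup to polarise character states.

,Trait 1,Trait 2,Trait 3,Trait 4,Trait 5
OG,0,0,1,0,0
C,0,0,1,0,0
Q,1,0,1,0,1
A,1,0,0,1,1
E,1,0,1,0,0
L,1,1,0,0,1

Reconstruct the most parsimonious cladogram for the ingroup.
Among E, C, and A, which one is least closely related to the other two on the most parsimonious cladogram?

C

Character polarity is set by the outgroup: the derived state is whichever differs from the outgroup's state, so for Trait 3 the derived state is '0', and for the remaining characters it is '1'.
Trait 1 (derived state '1') is shared by A, E, L, and Q — a synapomorphy uniting that clade.
Trait 2: derived state '1' in L only — an autapomorphy, so it tells us nothing about relationships among taxa.
Trait 3: derived state '0' in A and L only — synapomorphy for {A, L}.
Trait 4 (derived state '1') is unique to A (autapomorphy; uninformative for grouping).
Trait 5 (derived state '1') is shared by A, L, and Q — a synapomorphy uniting that clade.
Most parsimonious ingroup topology: (C,((Q,(A,L)),E)).
E and A share a more recent common ancestor with each other than either does with C, so C is the least closely related of the three.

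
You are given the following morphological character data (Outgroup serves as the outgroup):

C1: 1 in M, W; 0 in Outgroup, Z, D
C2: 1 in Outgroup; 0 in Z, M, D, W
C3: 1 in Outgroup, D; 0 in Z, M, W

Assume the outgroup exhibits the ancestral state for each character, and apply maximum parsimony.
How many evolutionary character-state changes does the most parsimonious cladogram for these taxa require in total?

Character polarity is set by the outgroup: the derived state is whichever differs from the outgroup's state, so for C2, C3 the derived state is '0', and for the remaining characters it is '1'.
C1 (derived state '1') is shared by M and W — a synapomorphy uniting that clade.
All ingroup taxa share the derived state '0' for C2; it defines the ingroup but does not resolve relationships within it.
Only M, W, and Z show the derived state '0' for C3, supporting them as a clade.
Most parsimonious ingroup topology: (((M,W),Z),D).
Changes per character on this tree: C1: 1; C2: 1; C3: 1.
Total = 3.

3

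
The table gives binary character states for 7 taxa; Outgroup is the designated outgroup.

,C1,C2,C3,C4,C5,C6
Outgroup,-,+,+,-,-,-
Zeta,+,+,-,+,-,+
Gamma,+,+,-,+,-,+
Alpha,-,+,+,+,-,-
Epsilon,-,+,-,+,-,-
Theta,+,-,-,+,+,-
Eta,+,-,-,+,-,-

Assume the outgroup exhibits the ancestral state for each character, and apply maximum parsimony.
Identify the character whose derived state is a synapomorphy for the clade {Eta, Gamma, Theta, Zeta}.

Character polarity is set by the outgroup: the derived state is whichever differs from the outgroup's state, so for C2, C3 the derived state is '-', and for the remaining characters it is '+'.
C1: derived state '+' in Eta, Gamma, Theta, and Zeta only — synapomorphy for {Eta, Gamma, Theta, Zeta}.
C2 (derived state '-') is shared by Eta and Theta — a synapomorphy uniting that clade.
C3 (derived state '-') is shared by Epsilon, Eta, Gamma, Theta, and Zeta — a synapomorphy uniting that clade.
All ingroup taxa share the derived state '+' for C4; it defines the ingroup but does not resolve relationships within it.
C5: derived state '+' in Theta only — an autapomorphy, so it tells us nothing about relationships among taxa.
C6: derived state '+' in Gamma and Zeta only — synapomorphy for {Gamma, Zeta}.
Most parsimonious ingroup topology: ((((Zeta,Gamma),(Theta,Eta)),Epsilon),Alpha).
The clade {Eta, Gamma, Theta, Zeta} is supported by C1: its derived state '+' occurs in exactly those taxa and in no other taxon (including the outgroup).

C1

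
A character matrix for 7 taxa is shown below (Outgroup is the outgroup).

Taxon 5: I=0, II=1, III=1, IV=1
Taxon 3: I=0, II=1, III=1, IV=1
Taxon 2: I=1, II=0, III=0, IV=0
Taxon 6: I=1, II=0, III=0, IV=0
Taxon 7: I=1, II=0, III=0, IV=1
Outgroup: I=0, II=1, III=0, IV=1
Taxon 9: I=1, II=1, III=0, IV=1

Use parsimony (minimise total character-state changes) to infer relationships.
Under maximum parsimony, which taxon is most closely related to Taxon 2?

Character polarity is set by the outgroup: the derived state is whichever differs from the outgroup's state, so for II, IV the derived state is '0', and for the remaining characters it is '1'.
Only Taxon 2, Taxon 6, Taxon 7, and Taxon 9 show the derived state '1' for I, supporting them as a clade.
II (derived state '0') is shared by Taxon 2, Taxon 6, and Taxon 7 — a synapomorphy uniting that clade.
Only Taxon 3 and Taxon 5 show the derived state '1' for III, supporting them as a clade.
Only Taxon 2 and Taxon 6 show the derived state '0' for IV, supporting them as a clade.
Most parsimonious ingroup topology: ((((Taxon 2,Taxon 6),Taxon 7),Taxon 9),(Taxon 3,Taxon 5)).
Taxon 2 and Taxon 6 form a cherry on this tree, so they are sister taxa.

Taxon 6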